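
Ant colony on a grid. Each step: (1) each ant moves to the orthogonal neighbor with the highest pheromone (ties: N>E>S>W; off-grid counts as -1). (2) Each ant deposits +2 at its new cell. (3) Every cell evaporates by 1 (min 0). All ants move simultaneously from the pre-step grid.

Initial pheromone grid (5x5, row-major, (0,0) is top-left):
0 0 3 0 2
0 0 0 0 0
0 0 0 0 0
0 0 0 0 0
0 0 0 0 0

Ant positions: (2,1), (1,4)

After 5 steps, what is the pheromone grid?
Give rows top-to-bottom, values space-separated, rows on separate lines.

After step 1: ants at (1,1),(0,4)
  0 0 2 0 3
  0 1 0 0 0
  0 0 0 0 0
  0 0 0 0 0
  0 0 0 0 0
After step 2: ants at (0,1),(1,4)
  0 1 1 0 2
  0 0 0 0 1
  0 0 0 0 0
  0 0 0 0 0
  0 0 0 0 0
After step 3: ants at (0,2),(0,4)
  0 0 2 0 3
  0 0 0 0 0
  0 0 0 0 0
  0 0 0 0 0
  0 0 0 0 0
After step 4: ants at (0,3),(1,4)
  0 0 1 1 2
  0 0 0 0 1
  0 0 0 0 0
  0 0 0 0 0
  0 0 0 0 0
After step 5: ants at (0,4),(0,4)
  0 0 0 0 5
  0 0 0 0 0
  0 0 0 0 0
  0 0 0 0 0
  0 0 0 0 0

0 0 0 0 5
0 0 0 0 0
0 0 0 0 0
0 0 0 0 0
0 0 0 0 0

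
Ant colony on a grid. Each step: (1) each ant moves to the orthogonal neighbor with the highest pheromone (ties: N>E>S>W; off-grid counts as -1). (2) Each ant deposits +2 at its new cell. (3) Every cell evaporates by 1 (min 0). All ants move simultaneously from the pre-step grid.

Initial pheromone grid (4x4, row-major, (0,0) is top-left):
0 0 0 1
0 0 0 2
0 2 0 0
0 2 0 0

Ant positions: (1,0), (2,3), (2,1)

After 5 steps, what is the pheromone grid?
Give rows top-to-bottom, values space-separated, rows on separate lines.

After step 1: ants at (0,0),(1,3),(3,1)
  1 0 0 0
  0 0 0 3
  0 1 0 0
  0 3 0 0
After step 2: ants at (0,1),(0,3),(2,1)
  0 1 0 1
  0 0 0 2
  0 2 0 0
  0 2 0 0
After step 3: ants at (0,2),(1,3),(3,1)
  0 0 1 0
  0 0 0 3
  0 1 0 0
  0 3 0 0
After step 4: ants at (0,3),(0,3),(2,1)
  0 0 0 3
  0 0 0 2
  0 2 0 0
  0 2 0 0
After step 5: ants at (1,3),(1,3),(3,1)
  0 0 0 2
  0 0 0 5
  0 1 0 0
  0 3 0 0

0 0 0 2
0 0 0 5
0 1 0 0
0 3 0 0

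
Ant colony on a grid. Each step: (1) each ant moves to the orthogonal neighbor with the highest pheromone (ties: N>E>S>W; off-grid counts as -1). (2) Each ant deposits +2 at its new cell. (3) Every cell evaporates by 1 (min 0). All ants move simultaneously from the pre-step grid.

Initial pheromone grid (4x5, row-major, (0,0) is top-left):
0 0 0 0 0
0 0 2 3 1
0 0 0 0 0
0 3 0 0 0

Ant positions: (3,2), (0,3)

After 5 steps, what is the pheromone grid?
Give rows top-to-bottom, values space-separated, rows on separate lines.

After step 1: ants at (3,1),(1,3)
  0 0 0 0 0
  0 0 1 4 0
  0 0 0 0 0
  0 4 0 0 0
After step 2: ants at (2,1),(1,2)
  0 0 0 0 0
  0 0 2 3 0
  0 1 0 0 0
  0 3 0 0 0
After step 3: ants at (3,1),(1,3)
  0 0 0 0 0
  0 0 1 4 0
  0 0 0 0 0
  0 4 0 0 0
After step 4: ants at (2,1),(1,2)
  0 0 0 0 0
  0 0 2 3 0
  0 1 0 0 0
  0 3 0 0 0
After step 5: ants at (3,1),(1,3)
  0 0 0 0 0
  0 0 1 4 0
  0 0 0 0 0
  0 4 0 0 0

0 0 0 0 0
0 0 1 4 0
0 0 0 0 0
0 4 0 0 0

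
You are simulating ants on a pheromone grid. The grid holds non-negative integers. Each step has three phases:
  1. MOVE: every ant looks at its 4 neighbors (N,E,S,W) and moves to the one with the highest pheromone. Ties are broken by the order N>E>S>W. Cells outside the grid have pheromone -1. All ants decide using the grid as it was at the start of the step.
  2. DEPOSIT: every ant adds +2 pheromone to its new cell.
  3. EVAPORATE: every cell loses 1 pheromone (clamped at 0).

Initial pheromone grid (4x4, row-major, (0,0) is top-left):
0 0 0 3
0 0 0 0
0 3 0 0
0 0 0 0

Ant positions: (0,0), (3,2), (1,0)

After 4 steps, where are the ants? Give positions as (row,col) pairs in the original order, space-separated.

Step 1: ant0:(0,0)->E->(0,1) | ant1:(3,2)->N->(2,2) | ant2:(1,0)->N->(0,0)
  grid max=2 at (0,3)
Step 2: ant0:(0,1)->W->(0,0) | ant1:(2,2)->W->(2,1) | ant2:(0,0)->E->(0,1)
  grid max=3 at (2,1)
Step 3: ant0:(0,0)->E->(0,1) | ant1:(2,1)->N->(1,1) | ant2:(0,1)->W->(0,0)
  grid max=3 at (0,0)
Step 4: ant0:(0,1)->W->(0,0) | ant1:(1,1)->N->(0,1) | ant2:(0,0)->E->(0,1)
  grid max=6 at (0,1)

(0,0) (0,1) (0,1)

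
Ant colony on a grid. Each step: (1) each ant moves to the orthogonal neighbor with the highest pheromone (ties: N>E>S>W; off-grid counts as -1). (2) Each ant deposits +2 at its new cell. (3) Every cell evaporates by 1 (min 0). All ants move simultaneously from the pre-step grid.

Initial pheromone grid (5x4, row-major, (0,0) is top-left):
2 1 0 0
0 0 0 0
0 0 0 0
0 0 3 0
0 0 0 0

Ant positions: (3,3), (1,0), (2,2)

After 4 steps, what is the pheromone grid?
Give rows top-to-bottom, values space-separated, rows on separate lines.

After step 1: ants at (3,2),(0,0),(3,2)
  3 0 0 0
  0 0 0 0
  0 0 0 0
  0 0 6 0
  0 0 0 0
After step 2: ants at (2,2),(0,1),(2,2)
  2 1 0 0
  0 0 0 0
  0 0 3 0
  0 0 5 0
  0 0 0 0
After step 3: ants at (3,2),(0,0),(3,2)
  3 0 0 0
  0 0 0 0
  0 0 2 0
  0 0 8 0
  0 0 0 0
After step 4: ants at (2,2),(0,1),(2,2)
  2 1 0 0
  0 0 0 0
  0 0 5 0
  0 0 7 0
  0 0 0 0

2 1 0 0
0 0 0 0
0 0 5 0
0 0 7 0
0 0 0 0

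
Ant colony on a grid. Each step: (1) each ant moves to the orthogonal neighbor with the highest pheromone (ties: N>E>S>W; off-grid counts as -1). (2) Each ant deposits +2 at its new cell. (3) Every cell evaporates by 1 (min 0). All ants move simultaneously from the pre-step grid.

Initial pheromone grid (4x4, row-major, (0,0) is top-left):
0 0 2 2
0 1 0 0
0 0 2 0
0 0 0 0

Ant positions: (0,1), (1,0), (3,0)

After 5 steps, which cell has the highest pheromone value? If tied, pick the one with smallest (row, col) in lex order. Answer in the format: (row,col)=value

Answer: (0,2)=9

Derivation:
Step 1: ant0:(0,1)->E->(0,2) | ant1:(1,0)->E->(1,1) | ant2:(3,0)->N->(2,0)
  grid max=3 at (0,2)
Step 2: ant0:(0,2)->E->(0,3) | ant1:(1,1)->N->(0,1) | ant2:(2,0)->N->(1,0)
  grid max=2 at (0,2)
Step 3: ant0:(0,3)->W->(0,2) | ant1:(0,1)->E->(0,2) | ant2:(1,0)->E->(1,1)
  grid max=5 at (0,2)
Step 4: ant0:(0,2)->E->(0,3) | ant1:(0,2)->E->(0,3) | ant2:(1,1)->N->(0,1)
  grid max=4 at (0,2)
Step 5: ant0:(0,3)->W->(0,2) | ant1:(0,3)->W->(0,2) | ant2:(0,1)->E->(0,2)
  grid max=9 at (0,2)
Final grid:
  0 0 9 3
  0 0 0 0
  0 0 0 0
  0 0 0 0
Max pheromone 9 at (0,2)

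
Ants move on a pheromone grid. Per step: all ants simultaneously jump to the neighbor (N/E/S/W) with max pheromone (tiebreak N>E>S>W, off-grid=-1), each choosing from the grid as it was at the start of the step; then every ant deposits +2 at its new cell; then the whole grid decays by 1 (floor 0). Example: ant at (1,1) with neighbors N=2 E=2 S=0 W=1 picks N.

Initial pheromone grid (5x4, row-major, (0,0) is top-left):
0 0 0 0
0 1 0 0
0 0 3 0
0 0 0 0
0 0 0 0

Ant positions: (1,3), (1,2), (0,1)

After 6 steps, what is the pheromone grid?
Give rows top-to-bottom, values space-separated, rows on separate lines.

After step 1: ants at (0,3),(2,2),(1,1)
  0 0 0 1
  0 2 0 0
  0 0 4 0
  0 0 0 0
  0 0 0 0
After step 2: ants at (1,3),(1,2),(0,1)
  0 1 0 0
  0 1 1 1
  0 0 3 0
  0 0 0 0
  0 0 0 0
After step 3: ants at (1,2),(2,2),(1,1)
  0 0 0 0
  0 2 2 0
  0 0 4 0
  0 0 0 0
  0 0 0 0
After step 4: ants at (2,2),(1,2),(1,2)
  0 0 0 0
  0 1 5 0
  0 0 5 0
  0 0 0 0
  0 0 0 0
After step 5: ants at (1,2),(2,2),(2,2)
  0 0 0 0
  0 0 6 0
  0 0 8 0
  0 0 0 0
  0 0 0 0
After step 6: ants at (2,2),(1,2),(1,2)
  0 0 0 0
  0 0 9 0
  0 0 9 0
  0 0 0 0
  0 0 0 0

0 0 0 0
0 0 9 0
0 0 9 0
0 0 0 0
0 0 0 0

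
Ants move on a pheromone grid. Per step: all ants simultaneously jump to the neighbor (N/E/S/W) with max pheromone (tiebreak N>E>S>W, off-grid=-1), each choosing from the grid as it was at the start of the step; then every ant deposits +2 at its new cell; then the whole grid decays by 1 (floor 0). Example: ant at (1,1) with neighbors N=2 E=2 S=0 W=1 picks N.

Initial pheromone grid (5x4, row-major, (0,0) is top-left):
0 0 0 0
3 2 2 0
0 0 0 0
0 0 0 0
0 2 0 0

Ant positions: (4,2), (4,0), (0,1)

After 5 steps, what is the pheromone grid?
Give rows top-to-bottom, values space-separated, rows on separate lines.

After step 1: ants at (4,1),(4,1),(1,1)
  0 0 0 0
  2 3 1 0
  0 0 0 0
  0 0 0 0
  0 5 0 0
After step 2: ants at (3,1),(3,1),(1,0)
  0 0 0 0
  3 2 0 0
  0 0 0 0
  0 3 0 0
  0 4 0 0
After step 3: ants at (4,1),(4,1),(1,1)
  0 0 0 0
  2 3 0 0
  0 0 0 0
  0 2 0 0
  0 7 0 0
After step 4: ants at (3,1),(3,1),(1,0)
  0 0 0 0
  3 2 0 0
  0 0 0 0
  0 5 0 0
  0 6 0 0
After step 5: ants at (4,1),(4,1),(1,1)
  0 0 0 0
  2 3 0 0
  0 0 0 0
  0 4 0 0
  0 9 0 0

0 0 0 0
2 3 0 0
0 0 0 0
0 4 0 0
0 9 0 0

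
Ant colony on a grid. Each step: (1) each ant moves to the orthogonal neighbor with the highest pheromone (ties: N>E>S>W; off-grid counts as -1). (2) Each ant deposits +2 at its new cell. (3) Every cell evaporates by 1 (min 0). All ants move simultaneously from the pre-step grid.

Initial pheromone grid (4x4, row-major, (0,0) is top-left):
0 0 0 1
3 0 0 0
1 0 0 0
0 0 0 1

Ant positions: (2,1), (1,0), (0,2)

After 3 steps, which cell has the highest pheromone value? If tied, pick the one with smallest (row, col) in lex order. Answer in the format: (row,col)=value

Answer: (2,0)=6

Derivation:
Step 1: ant0:(2,1)->W->(2,0) | ant1:(1,0)->S->(2,0) | ant2:(0,2)->E->(0,3)
  grid max=4 at (2,0)
Step 2: ant0:(2,0)->N->(1,0) | ant1:(2,0)->N->(1,0) | ant2:(0,3)->S->(1,3)
  grid max=5 at (1,0)
Step 3: ant0:(1,0)->S->(2,0) | ant1:(1,0)->S->(2,0) | ant2:(1,3)->N->(0,3)
  grid max=6 at (2,0)
Final grid:
  0 0 0 2
  4 0 0 0
  6 0 0 0
  0 0 0 0
Max pheromone 6 at (2,0)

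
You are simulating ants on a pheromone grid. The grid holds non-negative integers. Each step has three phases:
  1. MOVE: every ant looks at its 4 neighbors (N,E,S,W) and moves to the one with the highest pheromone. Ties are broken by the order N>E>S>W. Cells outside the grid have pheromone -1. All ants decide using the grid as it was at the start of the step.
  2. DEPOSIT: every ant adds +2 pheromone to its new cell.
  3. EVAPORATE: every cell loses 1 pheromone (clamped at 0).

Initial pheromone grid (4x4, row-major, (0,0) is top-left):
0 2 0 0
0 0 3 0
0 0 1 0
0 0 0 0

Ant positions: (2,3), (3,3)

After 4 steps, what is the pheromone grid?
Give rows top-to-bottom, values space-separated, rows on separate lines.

After step 1: ants at (2,2),(2,3)
  0 1 0 0
  0 0 2 0
  0 0 2 1
  0 0 0 0
After step 2: ants at (1,2),(2,2)
  0 0 0 0
  0 0 3 0
  0 0 3 0
  0 0 0 0
After step 3: ants at (2,2),(1,2)
  0 0 0 0
  0 0 4 0
  0 0 4 0
  0 0 0 0
After step 4: ants at (1,2),(2,2)
  0 0 0 0
  0 0 5 0
  0 0 5 0
  0 0 0 0

0 0 0 0
0 0 5 0
0 0 5 0
0 0 0 0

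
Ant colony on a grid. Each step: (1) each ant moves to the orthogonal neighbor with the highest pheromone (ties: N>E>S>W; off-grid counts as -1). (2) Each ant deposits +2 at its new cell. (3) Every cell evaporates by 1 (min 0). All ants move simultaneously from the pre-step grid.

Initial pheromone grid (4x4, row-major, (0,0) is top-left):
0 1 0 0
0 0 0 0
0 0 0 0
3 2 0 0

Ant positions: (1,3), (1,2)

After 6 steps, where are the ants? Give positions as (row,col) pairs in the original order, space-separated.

Step 1: ant0:(1,3)->N->(0,3) | ant1:(1,2)->N->(0,2)
  grid max=2 at (3,0)
Step 2: ant0:(0,3)->W->(0,2) | ant1:(0,2)->E->(0,3)
  grid max=2 at (0,2)
Step 3: ant0:(0,2)->E->(0,3) | ant1:(0,3)->W->(0,2)
  grid max=3 at (0,2)
Step 4: ant0:(0,3)->W->(0,2) | ant1:(0,2)->E->(0,3)
  grid max=4 at (0,2)
Step 5: ant0:(0,2)->E->(0,3) | ant1:(0,3)->W->(0,2)
  grid max=5 at (0,2)
Step 6: ant0:(0,3)->W->(0,2) | ant1:(0,2)->E->(0,3)
  grid max=6 at (0,2)

(0,2) (0,3)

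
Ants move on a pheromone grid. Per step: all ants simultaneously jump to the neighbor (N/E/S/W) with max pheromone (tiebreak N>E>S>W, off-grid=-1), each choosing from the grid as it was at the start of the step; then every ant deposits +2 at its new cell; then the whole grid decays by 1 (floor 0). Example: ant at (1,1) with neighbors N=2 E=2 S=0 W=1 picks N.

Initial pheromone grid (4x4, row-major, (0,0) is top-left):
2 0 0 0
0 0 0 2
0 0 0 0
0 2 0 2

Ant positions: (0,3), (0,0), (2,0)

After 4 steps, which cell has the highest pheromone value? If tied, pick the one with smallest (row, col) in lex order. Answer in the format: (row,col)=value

Answer: (0,0)=6

Derivation:
Step 1: ant0:(0,3)->S->(1,3) | ant1:(0,0)->E->(0,1) | ant2:(2,0)->N->(1,0)
  grid max=3 at (1,3)
Step 2: ant0:(1,3)->N->(0,3) | ant1:(0,1)->W->(0,0) | ant2:(1,0)->N->(0,0)
  grid max=4 at (0,0)
Step 3: ant0:(0,3)->S->(1,3) | ant1:(0,0)->E->(0,1) | ant2:(0,0)->E->(0,1)
  grid max=3 at (0,0)
Step 4: ant0:(1,3)->N->(0,3) | ant1:(0,1)->W->(0,0) | ant2:(0,1)->W->(0,0)
  grid max=6 at (0,0)
Final grid:
  6 2 0 1
  0 0 0 2
  0 0 0 0
  0 0 0 0
Max pheromone 6 at (0,0)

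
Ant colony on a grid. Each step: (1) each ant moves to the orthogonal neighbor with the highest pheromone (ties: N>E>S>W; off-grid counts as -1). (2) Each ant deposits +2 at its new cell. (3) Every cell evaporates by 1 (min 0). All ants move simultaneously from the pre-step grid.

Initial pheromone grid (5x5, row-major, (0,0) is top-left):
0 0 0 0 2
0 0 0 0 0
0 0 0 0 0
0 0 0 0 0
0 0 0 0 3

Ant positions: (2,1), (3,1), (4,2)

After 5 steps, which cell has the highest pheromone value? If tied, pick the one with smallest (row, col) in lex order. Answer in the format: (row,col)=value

Step 1: ant0:(2,1)->N->(1,1) | ant1:(3,1)->N->(2,1) | ant2:(4,2)->N->(3,2)
  grid max=2 at (4,4)
Step 2: ant0:(1,1)->S->(2,1) | ant1:(2,1)->N->(1,1) | ant2:(3,2)->N->(2,2)
  grid max=2 at (1,1)
Step 3: ant0:(2,1)->N->(1,1) | ant1:(1,1)->S->(2,1) | ant2:(2,2)->W->(2,1)
  grid max=5 at (2,1)
Step 4: ant0:(1,1)->S->(2,1) | ant1:(2,1)->N->(1,1) | ant2:(2,1)->N->(1,1)
  grid max=6 at (1,1)
Step 5: ant0:(2,1)->N->(1,1) | ant1:(1,1)->S->(2,1) | ant2:(1,1)->S->(2,1)
  grid max=9 at (2,1)
Final grid:
  0 0 0 0 0
  0 7 0 0 0
  0 9 0 0 0
  0 0 0 0 0
  0 0 0 0 0
Max pheromone 9 at (2,1)

Answer: (2,1)=9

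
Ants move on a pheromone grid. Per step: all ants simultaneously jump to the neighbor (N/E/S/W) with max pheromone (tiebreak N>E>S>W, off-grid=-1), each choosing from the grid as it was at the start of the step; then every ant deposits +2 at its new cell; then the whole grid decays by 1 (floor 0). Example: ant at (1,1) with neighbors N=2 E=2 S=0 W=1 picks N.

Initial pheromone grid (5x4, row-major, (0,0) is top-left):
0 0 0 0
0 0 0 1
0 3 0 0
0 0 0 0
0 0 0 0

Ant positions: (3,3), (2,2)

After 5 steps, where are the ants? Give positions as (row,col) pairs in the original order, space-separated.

Step 1: ant0:(3,3)->N->(2,3) | ant1:(2,2)->W->(2,1)
  grid max=4 at (2,1)
Step 2: ant0:(2,3)->N->(1,3) | ant1:(2,1)->N->(1,1)
  grid max=3 at (2,1)
Step 3: ant0:(1,3)->N->(0,3) | ant1:(1,1)->S->(2,1)
  grid max=4 at (2,1)
Step 4: ant0:(0,3)->S->(1,3) | ant1:(2,1)->N->(1,1)
  grid max=3 at (2,1)
Step 5: ant0:(1,3)->N->(0,3) | ant1:(1,1)->S->(2,1)
  grid max=4 at (2,1)

(0,3) (2,1)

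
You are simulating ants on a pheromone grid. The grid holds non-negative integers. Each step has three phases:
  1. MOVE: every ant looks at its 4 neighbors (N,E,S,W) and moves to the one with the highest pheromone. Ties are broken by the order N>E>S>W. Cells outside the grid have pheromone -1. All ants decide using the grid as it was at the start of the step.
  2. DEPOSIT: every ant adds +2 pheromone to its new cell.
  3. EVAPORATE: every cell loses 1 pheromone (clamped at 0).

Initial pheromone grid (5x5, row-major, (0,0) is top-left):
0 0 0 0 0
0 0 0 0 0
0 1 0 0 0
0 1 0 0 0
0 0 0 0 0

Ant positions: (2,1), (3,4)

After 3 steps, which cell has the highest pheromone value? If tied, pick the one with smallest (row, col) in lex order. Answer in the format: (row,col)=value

Step 1: ant0:(2,1)->S->(3,1) | ant1:(3,4)->N->(2,4)
  grid max=2 at (3,1)
Step 2: ant0:(3,1)->N->(2,1) | ant1:(2,4)->N->(1,4)
  grid max=1 at (1,4)
Step 3: ant0:(2,1)->S->(3,1) | ant1:(1,4)->N->(0,4)
  grid max=2 at (3,1)
Final grid:
  0 0 0 0 1
  0 0 0 0 0
  0 0 0 0 0
  0 2 0 0 0
  0 0 0 0 0
Max pheromone 2 at (3,1)

Answer: (3,1)=2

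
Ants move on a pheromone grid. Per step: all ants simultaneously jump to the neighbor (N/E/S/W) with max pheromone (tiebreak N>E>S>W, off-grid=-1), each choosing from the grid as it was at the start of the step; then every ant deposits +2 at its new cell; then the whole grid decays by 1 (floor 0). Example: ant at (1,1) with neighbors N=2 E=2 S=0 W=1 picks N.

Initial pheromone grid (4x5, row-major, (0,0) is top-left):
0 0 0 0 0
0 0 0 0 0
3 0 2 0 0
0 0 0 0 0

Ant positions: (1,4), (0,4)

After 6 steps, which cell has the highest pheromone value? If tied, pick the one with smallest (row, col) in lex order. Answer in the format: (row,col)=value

Step 1: ant0:(1,4)->N->(0,4) | ant1:(0,4)->S->(1,4)
  grid max=2 at (2,0)
Step 2: ant0:(0,4)->S->(1,4) | ant1:(1,4)->N->(0,4)
  grid max=2 at (0,4)
Step 3: ant0:(1,4)->N->(0,4) | ant1:(0,4)->S->(1,4)
  grid max=3 at (0,4)
Step 4: ant0:(0,4)->S->(1,4) | ant1:(1,4)->N->(0,4)
  grid max=4 at (0,4)
Step 5: ant0:(1,4)->N->(0,4) | ant1:(0,4)->S->(1,4)
  grid max=5 at (0,4)
Step 6: ant0:(0,4)->S->(1,4) | ant1:(1,4)->N->(0,4)
  grid max=6 at (0,4)
Final grid:
  0 0 0 0 6
  0 0 0 0 6
  0 0 0 0 0
  0 0 0 0 0
Max pheromone 6 at (0,4)

Answer: (0,4)=6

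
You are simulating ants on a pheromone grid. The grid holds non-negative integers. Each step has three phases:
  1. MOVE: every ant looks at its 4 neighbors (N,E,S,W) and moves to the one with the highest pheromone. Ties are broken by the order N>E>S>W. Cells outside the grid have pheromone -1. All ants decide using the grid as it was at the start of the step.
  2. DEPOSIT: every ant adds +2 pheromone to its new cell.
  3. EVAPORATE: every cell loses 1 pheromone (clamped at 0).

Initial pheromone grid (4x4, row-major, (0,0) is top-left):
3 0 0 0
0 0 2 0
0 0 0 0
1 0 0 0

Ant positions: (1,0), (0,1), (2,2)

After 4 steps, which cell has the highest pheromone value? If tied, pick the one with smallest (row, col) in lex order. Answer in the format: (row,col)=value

Step 1: ant0:(1,0)->N->(0,0) | ant1:(0,1)->W->(0,0) | ant2:(2,2)->N->(1,2)
  grid max=6 at (0,0)
Step 2: ant0:(0,0)->E->(0,1) | ant1:(0,0)->E->(0,1) | ant2:(1,2)->N->(0,2)
  grid max=5 at (0,0)
Step 3: ant0:(0,1)->W->(0,0) | ant1:(0,1)->W->(0,0) | ant2:(0,2)->W->(0,1)
  grid max=8 at (0,0)
Step 4: ant0:(0,0)->E->(0,1) | ant1:(0,0)->E->(0,1) | ant2:(0,1)->W->(0,0)
  grid max=9 at (0,0)
Final grid:
  9 7 0 0
  0 0 0 0
  0 0 0 0
  0 0 0 0
Max pheromone 9 at (0,0)

Answer: (0,0)=9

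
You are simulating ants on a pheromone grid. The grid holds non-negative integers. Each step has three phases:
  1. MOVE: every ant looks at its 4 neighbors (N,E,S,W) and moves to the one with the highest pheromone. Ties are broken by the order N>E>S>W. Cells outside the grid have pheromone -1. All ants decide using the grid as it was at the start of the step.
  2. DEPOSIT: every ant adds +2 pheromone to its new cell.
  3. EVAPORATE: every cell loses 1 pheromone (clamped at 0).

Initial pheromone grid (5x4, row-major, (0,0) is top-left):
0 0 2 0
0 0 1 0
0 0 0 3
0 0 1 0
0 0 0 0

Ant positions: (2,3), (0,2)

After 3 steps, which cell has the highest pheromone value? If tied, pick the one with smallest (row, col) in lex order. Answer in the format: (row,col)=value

Answer: (1,2)=2

Derivation:
Step 1: ant0:(2,3)->N->(1,3) | ant1:(0,2)->S->(1,2)
  grid max=2 at (1,2)
Step 2: ant0:(1,3)->S->(2,3) | ant1:(1,2)->N->(0,2)
  grid max=3 at (2,3)
Step 3: ant0:(2,3)->N->(1,3) | ant1:(0,2)->S->(1,2)
  grid max=2 at (1,2)
Final grid:
  0 0 1 0
  0 0 2 1
  0 0 0 2
  0 0 0 0
  0 0 0 0
Max pheromone 2 at (1,2)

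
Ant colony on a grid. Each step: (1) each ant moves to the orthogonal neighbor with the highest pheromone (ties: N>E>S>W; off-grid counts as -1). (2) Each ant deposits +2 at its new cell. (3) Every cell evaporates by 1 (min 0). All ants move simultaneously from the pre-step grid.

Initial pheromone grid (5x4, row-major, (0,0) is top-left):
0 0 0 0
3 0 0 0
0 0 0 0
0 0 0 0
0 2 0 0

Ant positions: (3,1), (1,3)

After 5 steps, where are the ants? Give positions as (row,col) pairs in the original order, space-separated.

Step 1: ant0:(3,1)->S->(4,1) | ant1:(1,3)->N->(0,3)
  grid max=3 at (4,1)
Step 2: ant0:(4,1)->N->(3,1) | ant1:(0,3)->S->(1,3)
  grid max=2 at (4,1)
Step 3: ant0:(3,1)->S->(4,1) | ant1:(1,3)->N->(0,3)
  grid max=3 at (4,1)
Step 4: ant0:(4,1)->N->(3,1) | ant1:(0,3)->S->(1,3)
  grid max=2 at (4,1)
Step 5: ant0:(3,1)->S->(4,1) | ant1:(1,3)->N->(0,3)
  grid max=3 at (4,1)

(4,1) (0,3)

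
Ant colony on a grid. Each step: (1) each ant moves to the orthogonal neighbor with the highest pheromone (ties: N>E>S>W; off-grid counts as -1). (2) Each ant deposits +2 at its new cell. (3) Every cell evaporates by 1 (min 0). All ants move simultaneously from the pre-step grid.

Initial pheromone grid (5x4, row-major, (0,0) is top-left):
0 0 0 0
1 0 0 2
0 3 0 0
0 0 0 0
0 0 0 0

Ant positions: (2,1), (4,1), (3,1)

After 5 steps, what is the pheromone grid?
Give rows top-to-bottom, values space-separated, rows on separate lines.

After step 1: ants at (1,1),(3,1),(2,1)
  0 0 0 0
  0 1 0 1
  0 4 0 0
  0 1 0 0
  0 0 0 0
After step 2: ants at (2,1),(2,1),(1,1)
  0 0 0 0
  0 2 0 0
  0 7 0 0
  0 0 0 0
  0 0 0 0
After step 3: ants at (1,1),(1,1),(2,1)
  0 0 0 0
  0 5 0 0
  0 8 0 0
  0 0 0 0
  0 0 0 0
After step 4: ants at (2,1),(2,1),(1,1)
  0 0 0 0
  0 6 0 0
  0 11 0 0
  0 0 0 0
  0 0 0 0
After step 5: ants at (1,1),(1,1),(2,1)
  0 0 0 0
  0 9 0 0
  0 12 0 0
  0 0 0 0
  0 0 0 0

0 0 0 0
0 9 0 0
0 12 0 0
0 0 0 0
0 0 0 0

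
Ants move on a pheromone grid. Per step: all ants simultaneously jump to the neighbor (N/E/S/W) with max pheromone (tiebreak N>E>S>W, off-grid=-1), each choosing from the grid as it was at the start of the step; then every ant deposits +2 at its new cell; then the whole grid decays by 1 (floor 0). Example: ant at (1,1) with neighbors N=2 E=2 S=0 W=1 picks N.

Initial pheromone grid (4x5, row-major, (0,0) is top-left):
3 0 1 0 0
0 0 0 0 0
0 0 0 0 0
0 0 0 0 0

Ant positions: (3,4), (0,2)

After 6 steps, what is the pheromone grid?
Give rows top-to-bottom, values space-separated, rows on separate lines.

After step 1: ants at (2,4),(0,3)
  2 0 0 1 0
  0 0 0 0 0
  0 0 0 0 1
  0 0 0 0 0
After step 2: ants at (1,4),(0,4)
  1 0 0 0 1
  0 0 0 0 1
  0 0 0 0 0
  0 0 0 0 0
After step 3: ants at (0,4),(1,4)
  0 0 0 0 2
  0 0 0 0 2
  0 0 0 0 0
  0 0 0 0 0
After step 4: ants at (1,4),(0,4)
  0 0 0 0 3
  0 0 0 0 3
  0 0 0 0 0
  0 0 0 0 0
After step 5: ants at (0,4),(1,4)
  0 0 0 0 4
  0 0 0 0 4
  0 0 0 0 0
  0 0 0 0 0
After step 6: ants at (1,4),(0,4)
  0 0 0 0 5
  0 0 0 0 5
  0 0 0 0 0
  0 0 0 0 0

0 0 0 0 5
0 0 0 0 5
0 0 0 0 0
0 0 0 0 0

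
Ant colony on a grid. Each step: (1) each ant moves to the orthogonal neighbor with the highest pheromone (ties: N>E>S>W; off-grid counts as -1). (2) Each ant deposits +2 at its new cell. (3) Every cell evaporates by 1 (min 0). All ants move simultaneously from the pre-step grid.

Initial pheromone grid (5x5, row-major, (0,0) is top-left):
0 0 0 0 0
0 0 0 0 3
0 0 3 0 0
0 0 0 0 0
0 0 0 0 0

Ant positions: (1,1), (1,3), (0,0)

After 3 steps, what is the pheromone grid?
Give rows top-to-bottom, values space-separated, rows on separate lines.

After step 1: ants at (0,1),(1,4),(0,1)
  0 3 0 0 0
  0 0 0 0 4
  0 0 2 0 0
  0 0 0 0 0
  0 0 0 0 0
After step 2: ants at (0,2),(0,4),(0,2)
  0 2 3 0 1
  0 0 0 0 3
  0 0 1 0 0
  0 0 0 0 0
  0 0 0 0 0
After step 3: ants at (0,1),(1,4),(0,1)
  0 5 2 0 0
  0 0 0 0 4
  0 0 0 0 0
  0 0 0 0 0
  0 0 0 0 0

0 5 2 0 0
0 0 0 0 4
0 0 0 0 0
0 0 0 0 0
0 0 0 0 0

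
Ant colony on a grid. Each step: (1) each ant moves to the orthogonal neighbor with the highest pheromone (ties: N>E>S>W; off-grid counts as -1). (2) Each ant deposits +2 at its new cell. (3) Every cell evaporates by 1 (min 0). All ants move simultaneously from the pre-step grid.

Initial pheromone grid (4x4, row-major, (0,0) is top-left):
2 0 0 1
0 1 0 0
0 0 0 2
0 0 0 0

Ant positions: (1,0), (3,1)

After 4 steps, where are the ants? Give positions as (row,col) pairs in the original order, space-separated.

Step 1: ant0:(1,0)->N->(0,0) | ant1:(3,1)->N->(2,1)
  grid max=3 at (0,0)
Step 2: ant0:(0,0)->E->(0,1) | ant1:(2,1)->N->(1,1)
  grid max=2 at (0,0)
Step 3: ant0:(0,1)->W->(0,0) | ant1:(1,1)->N->(0,1)
  grid max=3 at (0,0)
Step 4: ant0:(0,0)->E->(0,1) | ant1:(0,1)->W->(0,0)
  grid max=4 at (0,0)

(0,1) (0,0)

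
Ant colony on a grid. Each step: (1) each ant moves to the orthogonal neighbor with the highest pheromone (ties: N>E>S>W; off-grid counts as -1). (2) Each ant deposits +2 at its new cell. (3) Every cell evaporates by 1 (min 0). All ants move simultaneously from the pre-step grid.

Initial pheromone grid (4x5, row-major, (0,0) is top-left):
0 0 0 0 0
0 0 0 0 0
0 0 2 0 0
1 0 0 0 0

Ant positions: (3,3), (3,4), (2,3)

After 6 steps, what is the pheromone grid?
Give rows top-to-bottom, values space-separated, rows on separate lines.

After step 1: ants at (2,3),(2,4),(2,2)
  0 0 0 0 0
  0 0 0 0 0
  0 0 3 1 1
  0 0 0 0 0
After step 2: ants at (2,2),(2,3),(2,3)
  0 0 0 0 0
  0 0 0 0 0
  0 0 4 4 0
  0 0 0 0 0
After step 3: ants at (2,3),(2,2),(2,2)
  0 0 0 0 0
  0 0 0 0 0
  0 0 7 5 0
  0 0 0 0 0
After step 4: ants at (2,2),(2,3),(2,3)
  0 0 0 0 0
  0 0 0 0 0
  0 0 8 8 0
  0 0 0 0 0
After step 5: ants at (2,3),(2,2),(2,2)
  0 0 0 0 0
  0 0 0 0 0
  0 0 11 9 0
  0 0 0 0 0
After step 6: ants at (2,2),(2,3),(2,3)
  0 0 0 0 0
  0 0 0 0 0
  0 0 12 12 0
  0 0 0 0 0

0 0 0 0 0
0 0 0 0 0
0 0 12 12 0
0 0 0 0 0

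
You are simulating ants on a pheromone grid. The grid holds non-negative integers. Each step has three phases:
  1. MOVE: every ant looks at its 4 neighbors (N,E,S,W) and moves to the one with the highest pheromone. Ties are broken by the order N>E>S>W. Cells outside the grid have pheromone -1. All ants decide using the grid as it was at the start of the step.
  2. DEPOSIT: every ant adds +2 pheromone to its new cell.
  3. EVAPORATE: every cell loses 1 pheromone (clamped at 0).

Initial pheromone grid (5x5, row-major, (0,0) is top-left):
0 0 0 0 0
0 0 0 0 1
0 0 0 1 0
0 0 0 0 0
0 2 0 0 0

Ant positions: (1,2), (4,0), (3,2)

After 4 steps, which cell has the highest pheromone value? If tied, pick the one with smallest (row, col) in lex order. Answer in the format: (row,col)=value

Step 1: ant0:(1,2)->N->(0,2) | ant1:(4,0)->E->(4,1) | ant2:(3,2)->N->(2,2)
  grid max=3 at (4,1)
Step 2: ant0:(0,2)->E->(0,3) | ant1:(4,1)->N->(3,1) | ant2:(2,2)->N->(1,2)
  grid max=2 at (4,1)
Step 3: ant0:(0,3)->E->(0,4) | ant1:(3,1)->S->(4,1) | ant2:(1,2)->N->(0,2)
  grid max=3 at (4,1)
Step 4: ant0:(0,4)->S->(1,4) | ant1:(4,1)->N->(3,1) | ant2:(0,2)->E->(0,3)
  grid max=2 at (4,1)
Final grid:
  0 0 0 1 0
  0 0 0 0 1
  0 0 0 0 0
  0 1 0 0 0
  0 2 0 0 0
Max pheromone 2 at (4,1)

Answer: (4,1)=2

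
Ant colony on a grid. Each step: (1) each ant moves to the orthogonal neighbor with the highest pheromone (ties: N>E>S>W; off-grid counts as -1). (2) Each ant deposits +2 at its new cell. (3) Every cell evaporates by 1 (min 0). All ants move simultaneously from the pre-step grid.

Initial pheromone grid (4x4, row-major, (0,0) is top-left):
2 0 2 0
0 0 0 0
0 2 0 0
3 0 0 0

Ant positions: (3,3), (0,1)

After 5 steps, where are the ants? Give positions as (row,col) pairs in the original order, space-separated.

Step 1: ant0:(3,3)->N->(2,3) | ant1:(0,1)->E->(0,2)
  grid max=3 at (0,2)
Step 2: ant0:(2,3)->N->(1,3) | ant1:(0,2)->E->(0,3)
  grid max=2 at (0,2)
Step 3: ant0:(1,3)->N->(0,3) | ant1:(0,3)->W->(0,2)
  grid max=3 at (0,2)
Step 4: ant0:(0,3)->W->(0,2) | ant1:(0,2)->E->(0,3)
  grid max=4 at (0,2)
Step 5: ant0:(0,2)->E->(0,3) | ant1:(0,3)->W->(0,2)
  grid max=5 at (0,2)

(0,3) (0,2)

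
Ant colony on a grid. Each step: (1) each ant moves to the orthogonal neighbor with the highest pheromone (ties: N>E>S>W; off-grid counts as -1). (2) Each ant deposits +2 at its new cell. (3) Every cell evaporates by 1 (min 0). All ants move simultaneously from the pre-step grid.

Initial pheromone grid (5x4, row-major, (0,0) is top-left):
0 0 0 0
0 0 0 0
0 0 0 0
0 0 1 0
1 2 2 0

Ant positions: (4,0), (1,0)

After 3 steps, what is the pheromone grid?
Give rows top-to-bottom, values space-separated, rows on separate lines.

After step 1: ants at (4,1),(0,0)
  1 0 0 0
  0 0 0 0
  0 0 0 0
  0 0 0 0
  0 3 1 0
After step 2: ants at (4,2),(0,1)
  0 1 0 0
  0 0 0 0
  0 0 0 0
  0 0 0 0
  0 2 2 0
After step 3: ants at (4,1),(0,2)
  0 0 1 0
  0 0 0 0
  0 0 0 0
  0 0 0 0
  0 3 1 0

0 0 1 0
0 0 0 0
0 0 0 0
0 0 0 0
0 3 1 0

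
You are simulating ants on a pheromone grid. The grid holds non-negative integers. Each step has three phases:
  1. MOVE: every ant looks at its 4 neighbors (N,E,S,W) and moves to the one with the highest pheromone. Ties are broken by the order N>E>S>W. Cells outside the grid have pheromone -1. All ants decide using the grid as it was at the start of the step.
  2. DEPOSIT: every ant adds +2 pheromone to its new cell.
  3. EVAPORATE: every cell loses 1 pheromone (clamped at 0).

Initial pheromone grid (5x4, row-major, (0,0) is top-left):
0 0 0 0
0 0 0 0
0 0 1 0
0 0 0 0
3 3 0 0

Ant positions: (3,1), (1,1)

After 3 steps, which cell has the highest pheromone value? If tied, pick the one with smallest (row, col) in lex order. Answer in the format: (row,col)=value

Step 1: ant0:(3,1)->S->(4,1) | ant1:(1,1)->N->(0,1)
  grid max=4 at (4,1)
Step 2: ant0:(4,1)->W->(4,0) | ant1:(0,1)->E->(0,2)
  grid max=3 at (4,0)
Step 3: ant0:(4,0)->E->(4,1) | ant1:(0,2)->E->(0,3)
  grid max=4 at (4,1)
Final grid:
  0 0 0 1
  0 0 0 0
  0 0 0 0
  0 0 0 0
  2 4 0 0
Max pheromone 4 at (4,1)

Answer: (4,1)=4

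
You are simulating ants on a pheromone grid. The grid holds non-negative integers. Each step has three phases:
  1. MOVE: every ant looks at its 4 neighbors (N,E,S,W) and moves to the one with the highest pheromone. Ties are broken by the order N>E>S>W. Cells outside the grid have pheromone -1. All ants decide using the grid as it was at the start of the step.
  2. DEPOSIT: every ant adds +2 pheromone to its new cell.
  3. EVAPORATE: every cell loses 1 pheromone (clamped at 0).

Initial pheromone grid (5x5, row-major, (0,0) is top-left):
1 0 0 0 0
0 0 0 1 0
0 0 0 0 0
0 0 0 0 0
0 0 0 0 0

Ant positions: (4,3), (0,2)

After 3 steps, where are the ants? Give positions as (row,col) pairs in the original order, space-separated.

Step 1: ant0:(4,3)->N->(3,3) | ant1:(0,2)->E->(0,3)
  grid max=1 at (0,3)
Step 2: ant0:(3,3)->N->(2,3) | ant1:(0,3)->E->(0,4)
  grid max=1 at (0,4)
Step 3: ant0:(2,3)->N->(1,3) | ant1:(0,4)->S->(1,4)
  grid max=1 at (1,3)

(1,3) (1,4)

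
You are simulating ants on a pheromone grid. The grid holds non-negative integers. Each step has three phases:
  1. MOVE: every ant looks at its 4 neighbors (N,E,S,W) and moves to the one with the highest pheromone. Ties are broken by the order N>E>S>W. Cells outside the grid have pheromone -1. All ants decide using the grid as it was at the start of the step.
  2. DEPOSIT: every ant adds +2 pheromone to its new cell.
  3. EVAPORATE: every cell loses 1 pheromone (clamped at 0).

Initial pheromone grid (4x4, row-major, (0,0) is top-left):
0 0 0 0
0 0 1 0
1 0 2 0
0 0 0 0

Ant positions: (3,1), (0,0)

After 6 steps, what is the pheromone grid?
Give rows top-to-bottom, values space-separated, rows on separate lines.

After step 1: ants at (2,1),(0,1)
  0 1 0 0
  0 0 0 0
  0 1 1 0
  0 0 0 0
After step 2: ants at (2,2),(0,2)
  0 0 1 0
  0 0 0 0
  0 0 2 0
  0 0 0 0
After step 3: ants at (1,2),(0,3)
  0 0 0 1
  0 0 1 0
  0 0 1 0
  0 0 0 0
After step 4: ants at (2,2),(1,3)
  0 0 0 0
  0 0 0 1
  0 0 2 0
  0 0 0 0
After step 5: ants at (1,2),(0,3)
  0 0 0 1
  0 0 1 0
  0 0 1 0
  0 0 0 0
After step 6: ants at (2,2),(1,3)
  0 0 0 0
  0 0 0 1
  0 0 2 0
  0 0 0 0

0 0 0 0
0 0 0 1
0 0 2 0
0 0 0 0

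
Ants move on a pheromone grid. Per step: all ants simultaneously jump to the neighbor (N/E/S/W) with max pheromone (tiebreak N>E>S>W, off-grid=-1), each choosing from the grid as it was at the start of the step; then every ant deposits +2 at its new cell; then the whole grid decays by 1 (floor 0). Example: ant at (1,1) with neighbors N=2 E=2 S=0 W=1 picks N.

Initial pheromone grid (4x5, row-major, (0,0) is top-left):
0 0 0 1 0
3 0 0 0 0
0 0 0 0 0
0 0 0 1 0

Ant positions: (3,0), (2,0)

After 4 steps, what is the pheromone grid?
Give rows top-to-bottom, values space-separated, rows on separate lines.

After step 1: ants at (2,0),(1,0)
  0 0 0 0 0
  4 0 0 0 0
  1 0 0 0 0
  0 0 0 0 0
After step 2: ants at (1,0),(2,0)
  0 0 0 0 0
  5 0 0 0 0
  2 0 0 0 0
  0 0 0 0 0
After step 3: ants at (2,0),(1,0)
  0 0 0 0 0
  6 0 0 0 0
  3 0 0 0 0
  0 0 0 0 0
After step 4: ants at (1,0),(2,0)
  0 0 0 0 0
  7 0 0 0 0
  4 0 0 0 0
  0 0 0 0 0

0 0 0 0 0
7 0 0 0 0
4 0 0 0 0
0 0 0 0 0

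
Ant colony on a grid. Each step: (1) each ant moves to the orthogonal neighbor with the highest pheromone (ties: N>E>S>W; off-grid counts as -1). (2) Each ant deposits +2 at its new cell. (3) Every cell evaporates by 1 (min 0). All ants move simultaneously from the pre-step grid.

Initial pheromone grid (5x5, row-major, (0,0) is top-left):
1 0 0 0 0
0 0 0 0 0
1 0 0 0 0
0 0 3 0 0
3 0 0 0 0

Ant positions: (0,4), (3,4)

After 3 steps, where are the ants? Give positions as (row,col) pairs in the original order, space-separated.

Step 1: ant0:(0,4)->S->(1,4) | ant1:(3,4)->N->(2,4)
  grid max=2 at (3,2)
Step 2: ant0:(1,4)->S->(2,4) | ant1:(2,4)->N->(1,4)
  grid max=2 at (1,4)
Step 3: ant0:(2,4)->N->(1,4) | ant1:(1,4)->S->(2,4)
  grid max=3 at (1,4)

(1,4) (2,4)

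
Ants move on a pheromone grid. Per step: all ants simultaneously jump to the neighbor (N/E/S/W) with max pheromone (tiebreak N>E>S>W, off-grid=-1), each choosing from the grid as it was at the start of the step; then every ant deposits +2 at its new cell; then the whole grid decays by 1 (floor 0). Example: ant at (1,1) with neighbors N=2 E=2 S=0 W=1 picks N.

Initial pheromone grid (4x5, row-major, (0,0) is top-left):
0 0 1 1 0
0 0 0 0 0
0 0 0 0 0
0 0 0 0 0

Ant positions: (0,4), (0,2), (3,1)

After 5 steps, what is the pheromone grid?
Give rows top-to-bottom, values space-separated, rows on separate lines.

After step 1: ants at (0,3),(0,3),(2,1)
  0 0 0 4 0
  0 0 0 0 0
  0 1 0 0 0
  0 0 0 0 0
After step 2: ants at (0,4),(0,4),(1,1)
  0 0 0 3 3
  0 1 0 0 0
  0 0 0 0 0
  0 0 0 0 0
After step 3: ants at (0,3),(0,3),(0,1)
  0 1 0 6 2
  0 0 0 0 0
  0 0 0 0 0
  0 0 0 0 0
After step 4: ants at (0,4),(0,4),(0,2)
  0 0 1 5 5
  0 0 0 0 0
  0 0 0 0 0
  0 0 0 0 0
After step 5: ants at (0,3),(0,3),(0,3)
  0 0 0 10 4
  0 0 0 0 0
  0 0 0 0 0
  0 0 0 0 0

0 0 0 10 4
0 0 0 0 0
0 0 0 0 0
0 0 0 0 0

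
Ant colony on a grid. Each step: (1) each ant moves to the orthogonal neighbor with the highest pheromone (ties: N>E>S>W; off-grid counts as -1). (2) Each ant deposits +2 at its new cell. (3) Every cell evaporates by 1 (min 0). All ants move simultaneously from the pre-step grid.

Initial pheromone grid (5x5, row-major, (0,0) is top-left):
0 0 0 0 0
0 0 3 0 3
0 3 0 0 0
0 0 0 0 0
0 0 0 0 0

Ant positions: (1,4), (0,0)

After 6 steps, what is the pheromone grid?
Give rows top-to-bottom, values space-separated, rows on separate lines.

After step 1: ants at (0,4),(0,1)
  0 1 0 0 1
  0 0 2 0 2
  0 2 0 0 0
  0 0 0 0 0
  0 0 0 0 0
After step 2: ants at (1,4),(0,2)
  0 0 1 0 0
  0 0 1 0 3
  0 1 0 0 0
  0 0 0 0 0
  0 0 0 0 0
After step 3: ants at (0,4),(1,2)
  0 0 0 0 1
  0 0 2 0 2
  0 0 0 0 0
  0 0 0 0 0
  0 0 0 0 0
After step 4: ants at (1,4),(0,2)
  0 0 1 0 0
  0 0 1 0 3
  0 0 0 0 0
  0 0 0 0 0
  0 0 0 0 0
After step 5: ants at (0,4),(1,2)
  0 0 0 0 1
  0 0 2 0 2
  0 0 0 0 0
  0 0 0 0 0
  0 0 0 0 0
After step 6: ants at (1,4),(0,2)
  0 0 1 0 0
  0 0 1 0 3
  0 0 0 0 0
  0 0 0 0 0
  0 0 0 0 0

0 0 1 0 0
0 0 1 0 3
0 0 0 0 0
0 0 0 0 0
0 0 0 0 0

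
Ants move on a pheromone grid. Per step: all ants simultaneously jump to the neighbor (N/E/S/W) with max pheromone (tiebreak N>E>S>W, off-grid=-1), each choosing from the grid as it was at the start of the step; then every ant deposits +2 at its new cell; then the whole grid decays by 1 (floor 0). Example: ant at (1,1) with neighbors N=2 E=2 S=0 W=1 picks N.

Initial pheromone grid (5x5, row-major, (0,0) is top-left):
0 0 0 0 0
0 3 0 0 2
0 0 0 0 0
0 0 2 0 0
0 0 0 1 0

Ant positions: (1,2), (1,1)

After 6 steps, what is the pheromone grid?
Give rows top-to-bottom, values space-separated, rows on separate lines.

After step 1: ants at (1,1),(0,1)
  0 1 0 0 0
  0 4 0 0 1
  0 0 0 0 0
  0 0 1 0 0
  0 0 0 0 0
After step 2: ants at (0,1),(1,1)
  0 2 0 0 0
  0 5 0 0 0
  0 0 0 0 0
  0 0 0 0 0
  0 0 0 0 0
After step 3: ants at (1,1),(0,1)
  0 3 0 0 0
  0 6 0 0 0
  0 0 0 0 0
  0 0 0 0 0
  0 0 0 0 0
After step 4: ants at (0,1),(1,1)
  0 4 0 0 0
  0 7 0 0 0
  0 0 0 0 0
  0 0 0 0 0
  0 0 0 0 0
After step 5: ants at (1,1),(0,1)
  0 5 0 0 0
  0 8 0 0 0
  0 0 0 0 0
  0 0 0 0 0
  0 0 0 0 0
After step 6: ants at (0,1),(1,1)
  0 6 0 0 0
  0 9 0 0 0
  0 0 0 0 0
  0 0 0 0 0
  0 0 0 0 0

0 6 0 0 0
0 9 0 0 0
0 0 0 0 0
0 0 0 0 0
0 0 0 0 0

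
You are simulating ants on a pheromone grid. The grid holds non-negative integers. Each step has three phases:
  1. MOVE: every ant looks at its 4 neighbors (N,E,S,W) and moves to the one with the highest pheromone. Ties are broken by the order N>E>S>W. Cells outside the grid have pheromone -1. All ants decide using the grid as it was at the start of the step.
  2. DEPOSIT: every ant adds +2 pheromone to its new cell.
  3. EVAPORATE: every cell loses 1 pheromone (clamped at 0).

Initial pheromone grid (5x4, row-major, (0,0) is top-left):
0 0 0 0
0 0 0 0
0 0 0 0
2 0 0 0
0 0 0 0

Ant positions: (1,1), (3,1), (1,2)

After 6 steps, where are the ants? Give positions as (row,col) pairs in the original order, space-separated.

Step 1: ant0:(1,1)->N->(0,1) | ant1:(3,1)->W->(3,0) | ant2:(1,2)->N->(0,2)
  grid max=3 at (3,0)
Step 2: ant0:(0,1)->E->(0,2) | ant1:(3,0)->N->(2,0) | ant2:(0,2)->W->(0,1)
  grid max=2 at (0,1)
Step 3: ant0:(0,2)->W->(0,1) | ant1:(2,0)->S->(3,0) | ant2:(0,1)->E->(0,2)
  grid max=3 at (0,1)
Step 4: ant0:(0,1)->E->(0,2) | ant1:(3,0)->N->(2,0) | ant2:(0,2)->W->(0,1)
  grid max=4 at (0,1)
Step 5: ant0:(0,2)->W->(0,1) | ant1:(2,0)->S->(3,0) | ant2:(0,1)->E->(0,2)
  grid max=5 at (0,1)
Step 6: ant0:(0,1)->E->(0,2) | ant1:(3,0)->N->(2,0) | ant2:(0,2)->W->(0,1)
  grid max=6 at (0,1)

(0,2) (2,0) (0,1)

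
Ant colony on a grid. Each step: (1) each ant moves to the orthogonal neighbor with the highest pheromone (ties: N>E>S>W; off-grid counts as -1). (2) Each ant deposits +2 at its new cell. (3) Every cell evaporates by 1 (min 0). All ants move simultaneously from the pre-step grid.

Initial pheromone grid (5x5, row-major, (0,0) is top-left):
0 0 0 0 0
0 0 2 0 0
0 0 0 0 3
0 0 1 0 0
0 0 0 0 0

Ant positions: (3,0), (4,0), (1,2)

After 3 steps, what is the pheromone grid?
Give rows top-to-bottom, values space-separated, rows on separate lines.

After step 1: ants at (2,0),(3,0),(0,2)
  0 0 1 0 0
  0 0 1 0 0
  1 0 0 0 2
  1 0 0 0 0
  0 0 0 0 0
After step 2: ants at (3,0),(2,0),(1,2)
  0 0 0 0 0
  0 0 2 0 0
  2 0 0 0 1
  2 0 0 0 0
  0 0 0 0 0
After step 3: ants at (2,0),(3,0),(0,2)
  0 0 1 0 0
  0 0 1 0 0
  3 0 0 0 0
  3 0 0 0 0
  0 0 0 0 0

0 0 1 0 0
0 0 1 0 0
3 0 0 0 0
3 0 0 0 0
0 0 0 0 0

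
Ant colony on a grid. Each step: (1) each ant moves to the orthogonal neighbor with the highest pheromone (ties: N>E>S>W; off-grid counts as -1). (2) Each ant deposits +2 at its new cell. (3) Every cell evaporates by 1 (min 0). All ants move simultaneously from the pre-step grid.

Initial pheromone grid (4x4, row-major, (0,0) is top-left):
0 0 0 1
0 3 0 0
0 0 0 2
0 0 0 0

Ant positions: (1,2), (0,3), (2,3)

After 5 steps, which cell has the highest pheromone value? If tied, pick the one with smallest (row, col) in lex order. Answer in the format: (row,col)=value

Step 1: ant0:(1,2)->W->(1,1) | ant1:(0,3)->S->(1,3) | ant2:(2,3)->N->(1,3)
  grid max=4 at (1,1)
Step 2: ant0:(1,1)->N->(0,1) | ant1:(1,3)->S->(2,3) | ant2:(1,3)->S->(2,3)
  grid max=4 at (2,3)
Step 3: ant0:(0,1)->S->(1,1) | ant1:(2,3)->N->(1,3) | ant2:(2,3)->N->(1,3)
  grid max=5 at (1,3)
Step 4: ant0:(1,1)->N->(0,1) | ant1:(1,3)->S->(2,3) | ant2:(1,3)->S->(2,3)
  grid max=6 at (2,3)
Step 5: ant0:(0,1)->S->(1,1) | ant1:(2,3)->N->(1,3) | ant2:(2,3)->N->(1,3)
  grid max=7 at (1,3)
Final grid:
  0 0 0 0
  0 4 0 7
  0 0 0 5
  0 0 0 0
Max pheromone 7 at (1,3)

Answer: (1,3)=7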